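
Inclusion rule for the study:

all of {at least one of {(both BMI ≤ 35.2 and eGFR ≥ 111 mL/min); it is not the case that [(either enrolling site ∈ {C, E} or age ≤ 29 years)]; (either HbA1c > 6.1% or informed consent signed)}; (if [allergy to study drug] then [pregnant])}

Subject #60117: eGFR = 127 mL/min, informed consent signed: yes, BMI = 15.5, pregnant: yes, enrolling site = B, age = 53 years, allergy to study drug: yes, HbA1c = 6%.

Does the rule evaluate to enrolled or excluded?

Atomic conditions:
  BMI ≤ 35.2: 15.5 ≤ 35.2 is true
  eGFR ≥ 111 mL/min: 127 ≥ 111 is true
  enrolling site ∈ {C, E}: B is not in the set → false
  age ≤ 29 years: 53 ≤ 29 is false
  HbA1c > 6.1%: 6 > 6.1 is false
  informed consent signed: yes → true
  allergy to study drug: yes → true
  pregnant: yes → true
Combine:
[1.1] true AND true = true
[1.2.1] false OR false = false
[1.2] NOT false = true
[1.3] false OR true = true
[1] true OR true OR true = true
[2] true → true = true
[root] true AND true = true
Overall: true → enrolled

Enrolled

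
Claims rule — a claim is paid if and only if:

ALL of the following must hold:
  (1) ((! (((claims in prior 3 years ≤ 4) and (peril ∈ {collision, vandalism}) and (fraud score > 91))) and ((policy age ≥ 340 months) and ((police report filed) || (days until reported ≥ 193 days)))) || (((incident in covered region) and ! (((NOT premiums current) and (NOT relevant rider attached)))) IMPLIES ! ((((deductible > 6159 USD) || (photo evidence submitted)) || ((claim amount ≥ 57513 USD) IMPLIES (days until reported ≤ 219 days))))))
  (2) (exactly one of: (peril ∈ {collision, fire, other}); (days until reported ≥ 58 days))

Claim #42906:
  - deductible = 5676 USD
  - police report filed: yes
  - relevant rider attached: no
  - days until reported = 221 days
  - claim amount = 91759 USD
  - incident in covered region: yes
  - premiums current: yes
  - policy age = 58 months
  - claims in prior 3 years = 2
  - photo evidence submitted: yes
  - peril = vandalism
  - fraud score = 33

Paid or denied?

Atomic conditions:
  claims in prior 3 years ≤ 4: 2 ≤ 4 is true
  peril ∈ {collision, vandalism}: vandalism is in the set → true
  fraud score > 91: 33 > 91 is false
  policy age ≥ 340 months: 58 ≥ 340 is false
  police report filed: yes → true
  days until reported ≥ 193 days: 221 ≥ 193 is true
  incident in covered region: yes → true
  NOT premiums current: yes → false
  NOT relevant rider attached: no → true
  deductible > 6159 USD: 5676 > 6159 is false
  photo evidence submitted: yes → true
  claim amount ≥ 57513 USD: 91759 ≥ 57513 is true
  days until reported ≤ 219 days: 221 ≤ 219 is false
  peril ∈ {collision, fire, other}: vandalism is not in the set → false
  days until reported ≥ 58 days: 221 ≥ 58 is true
Combine:
[1.1.1.1] true AND true AND false = false
[1.1.1] NOT false = true
[1.1.2.2] true OR true = true
[1.1.2] false AND true = false
[1.1] true AND false = false
[1.2.1.2.1] false AND true = false
[1.2.1.2] NOT false = true
[1.2.1] true AND true = true
[1.2.2.1.1] false OR true = true
[1.2.2.1.2] true → false = false
[1.2.2.1] true OR false = true
[1.2.2] NOT true = false
[1.2] true → false = false
[1] false OR false = false
[2] exactly-one(false, true) = true
[root] false AND true = false
Overall: false → denied

Denied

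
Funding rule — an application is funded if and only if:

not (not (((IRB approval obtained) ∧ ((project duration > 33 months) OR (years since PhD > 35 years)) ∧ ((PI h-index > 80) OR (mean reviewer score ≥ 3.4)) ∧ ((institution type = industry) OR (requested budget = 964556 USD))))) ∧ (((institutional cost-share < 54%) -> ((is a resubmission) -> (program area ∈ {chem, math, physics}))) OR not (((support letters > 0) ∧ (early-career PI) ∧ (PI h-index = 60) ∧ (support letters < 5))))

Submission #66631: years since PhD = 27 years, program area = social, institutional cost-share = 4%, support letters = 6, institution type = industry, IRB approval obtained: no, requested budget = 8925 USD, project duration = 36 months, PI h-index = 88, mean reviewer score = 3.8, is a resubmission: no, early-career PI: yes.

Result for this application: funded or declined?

Atomic conditions:
  IRB approval obtained: no → false
  project duration > 33 months: 36 > 33 is true
  years since PhD > 35 years: 27 > 35 is false
  PI h-index > 80: 88 > 80 is true
  mean reviewer score ≥ 3.4: 3.8 ≥ 3.4 is true
  institution type = industry: industry == industry is true
  requested budget = 964556 USD: 8925 == 964556 is false
  institutional cost-share < 54%: 4 < 54 is true
  is a resubmission: no → false
  program area ∈ {chem, math, physics}: social is not in the set → false
  support letters > 0: 6 > 0 is true
  early-career PI: yes → true
  PI h-index = 60: 88 == 60 is false
  support letters < 5: 6 < 5 is false
Combine:
[1.1.1.2] true OR false = true
[1.1.1.3] true OR true = true
[1.1.1.4] true OR false = true
[1.1.1] false AND true AND true AND true = false
[1.1] NOT false = true
[1] NOT true = false
[2.1.2] false → false (antecedent false ⇒ implication holds) = true
[2.1] true → true = true
[2.2.1] true AND true AND false AND false = false
[2.2] NOT false = true
[2] true OR true = true
[root] false AND true = false
Overall: false → declined

Declined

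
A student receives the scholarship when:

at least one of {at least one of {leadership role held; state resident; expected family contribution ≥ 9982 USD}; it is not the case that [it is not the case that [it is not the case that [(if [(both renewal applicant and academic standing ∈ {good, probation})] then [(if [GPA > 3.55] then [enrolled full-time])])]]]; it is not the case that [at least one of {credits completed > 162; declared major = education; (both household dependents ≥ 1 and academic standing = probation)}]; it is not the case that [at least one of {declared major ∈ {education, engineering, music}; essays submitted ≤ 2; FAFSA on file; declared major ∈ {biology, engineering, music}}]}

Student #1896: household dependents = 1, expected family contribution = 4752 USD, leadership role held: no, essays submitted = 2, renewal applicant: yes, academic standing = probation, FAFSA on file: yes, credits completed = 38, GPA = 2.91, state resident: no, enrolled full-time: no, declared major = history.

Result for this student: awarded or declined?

Atomic conditions:
  leadership role held: no → false
  state resident: no → false
  expected family contribution ≥ 9982 USD: 4752 ≥ 9982 is false
  renewal applicant: yes → true
  academic standing ∈ {good, probation}: probation is in the set → true
  GPA > 3.55: 2.91 > 3.55 is false
  enrolled full-time: no → false
  credits completed > 162: 38 > 162 is false
  declared major = education: history == education is false
  household dependents ≥ 1: 1 ≥ 1 is true
  academic standing = probation: probation == probation is true
  declared major ∈ {education, engineering, music}: history is not in the set → false
  essays submitted ≤ 2: 2 ≤ 2 is true
  FAFSA on file: yes → true
  declared major ∈ {biology, engineering, music}: history is not in the set → false
Combine:
[1] false OR false OR false = false
[2.1.1.1.1] true AND true = true
[2.1.1.1.2] false → false (antecedent false ⇒ implication holds) = true
[2.1.1.1] true → true = true
[2.1.1] NOT true = false
[2.1] NOT false = true
[2] NOT true = false
[3.1.3] true AND true = true
[3.1] false OR false OR true = true
[3] NOT true = false
[4.1] false OR true OR true OR false = true
[4] NOT true = false
[root] false OR false OR false OR false = false
Overall: false → declined

Declined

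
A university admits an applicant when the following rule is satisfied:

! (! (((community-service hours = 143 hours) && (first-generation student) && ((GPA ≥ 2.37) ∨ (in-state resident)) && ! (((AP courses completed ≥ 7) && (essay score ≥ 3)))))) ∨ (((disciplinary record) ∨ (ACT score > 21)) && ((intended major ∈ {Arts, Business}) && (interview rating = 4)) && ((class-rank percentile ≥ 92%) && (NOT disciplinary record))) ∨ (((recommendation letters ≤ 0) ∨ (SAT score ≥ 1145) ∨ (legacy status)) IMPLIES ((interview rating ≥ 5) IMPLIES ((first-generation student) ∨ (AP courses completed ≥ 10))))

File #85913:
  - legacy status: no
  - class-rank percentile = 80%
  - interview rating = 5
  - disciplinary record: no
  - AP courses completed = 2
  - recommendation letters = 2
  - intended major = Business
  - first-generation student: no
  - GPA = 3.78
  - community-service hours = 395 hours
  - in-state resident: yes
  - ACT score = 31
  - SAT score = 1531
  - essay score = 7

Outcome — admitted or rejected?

Atomic conditions:
  community-service hours = 143 hours: 395 == 143 is false
  first-generation student: no → false
  GPA ≥ 2.37: 3.78 ≥ 2.37 is true
  in-state resident: yes → true
  AP courses completed ≥ 7: 2 ≥ 7 is false
  essay score ≥ 3: 7 ≥ 3 is true
  disciplinary record: no → false
  ACT score > 21: 31 > 21 is true
  intended major ∈ {Arts, Business}: Business is in the set → true
  interview rating = 4: 5 == 4 is false
  class-rank percentile ≥ 92%: 80 ≥ 92 is false
  NOT disciplinary record: no → true
  recommendation letters ≤ 0: 2 ≤ 0 is false
  SAT score ≥ 1145: 1531 ≥ 1145 is true
  legacy status: no → false
  interview rating ≥ 5: 5 ≥ 5 is true
  AP courses completed ≥ 10: 2 ≥ 10 is false
Combine:
[1.1.1.3] true OR true = true
[1.1.1.4.1] false AND true = false
[1.1.1.4] NOT false = true
[1.1.1] false AND false AND true AND true = false
[1.1] NOT false = true
[1] NOT true = false
[2.1] false OR true = true
[2.2] true AND false = false
[2.3] false AND true = false
[2] true AND false AND false = false
[3.1] false OR true OR false = true
[3.2.2] false OR false = false
[3.2] true → false = false
[3] true → false = false
[root] false OR false OR false = false
Overall: false → rejected

Rejected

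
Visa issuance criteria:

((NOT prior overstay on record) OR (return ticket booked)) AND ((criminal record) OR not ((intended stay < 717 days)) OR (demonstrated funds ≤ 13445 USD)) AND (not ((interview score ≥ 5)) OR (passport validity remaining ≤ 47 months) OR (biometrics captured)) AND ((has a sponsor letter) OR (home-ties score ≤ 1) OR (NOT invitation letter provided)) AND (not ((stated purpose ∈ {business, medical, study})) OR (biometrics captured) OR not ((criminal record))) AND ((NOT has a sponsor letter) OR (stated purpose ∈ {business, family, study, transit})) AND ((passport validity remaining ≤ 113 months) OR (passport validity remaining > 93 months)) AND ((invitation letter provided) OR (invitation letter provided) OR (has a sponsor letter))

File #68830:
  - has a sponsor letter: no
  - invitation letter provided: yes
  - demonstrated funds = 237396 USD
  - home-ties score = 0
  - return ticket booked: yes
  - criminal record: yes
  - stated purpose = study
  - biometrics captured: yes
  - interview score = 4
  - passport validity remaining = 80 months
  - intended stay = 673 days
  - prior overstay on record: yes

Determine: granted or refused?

Atomic conditions:
  NOT prior overstay on record: yes → false
  return ticket booked: yes → true
  criminal record: yes → true
  intended stay < 717 days: 673 < 717 is true
  demonstrated funds ≤ 13445 USD: 237396 ≤ 13445 is false
  interview score ≥ 5: 4 ≥ 5 is false
  passport validity remaining ≤ 47 months: 80 ≤ 47 is false
  biometrics captured: yes → true
  has a sponsor letter: no → false
  home-ties score ≤ 1: 0 ≤ 1 is true
  NOT invitation letter provided: yes → false
  stated purpose ∈ {business, medical, study}: study is in the set → true
  NOT has a sponsor letter: no → true
  stated purpose ∈ {business, family, study, transit}: study is in the set → true
  passport validity remaining ≤ 113 months: 80 ≤ 113 is true
  passport validity remaining > 93 months: 80 > 93 is false
  invitation letter provided: yes → true
Combine:
[1] false OR true = true
[2.2] NOT true = false
[2] true OR false OR false = true
[3.1] NOT false = true
[3] true OR false OR true = true
[4] false OR true OR false = true
[5.1] NOT true = false
[5.3] NOT true = false
[5] false OR true OR false = true
[6] true OR true = true
[7] true OR false = true
[8] true OR true OR false = true
[root] true AND true AND true AND true AND true AND true AND true AND true = true
Overall: true → granted

Granted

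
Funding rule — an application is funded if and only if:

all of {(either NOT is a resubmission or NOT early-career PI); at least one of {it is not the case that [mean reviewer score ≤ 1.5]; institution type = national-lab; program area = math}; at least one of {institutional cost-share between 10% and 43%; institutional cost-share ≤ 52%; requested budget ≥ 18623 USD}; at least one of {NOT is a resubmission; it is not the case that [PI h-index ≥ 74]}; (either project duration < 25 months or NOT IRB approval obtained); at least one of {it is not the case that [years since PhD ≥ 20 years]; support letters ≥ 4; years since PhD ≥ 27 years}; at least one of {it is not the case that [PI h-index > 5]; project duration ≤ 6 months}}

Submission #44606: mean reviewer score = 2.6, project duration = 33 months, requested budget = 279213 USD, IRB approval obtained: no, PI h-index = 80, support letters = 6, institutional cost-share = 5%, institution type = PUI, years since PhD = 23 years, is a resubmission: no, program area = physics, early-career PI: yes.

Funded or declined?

Declined

Atomic conditions:
  NOT is a resubmission: no → true
  NOT early-career PI: yes → false
  mean reviewer score ≤ 1.5: 2.6 ≤ 1.5 is false
  institution type = national-lab: PUI == national-lab is false
  program area = math: physics == math is false
  institutional cost-share between 10% and 43%: 5 in [10, 43] is false
  institutional cost-share ≤ 52%: 5 ≤ 52 is true
  requested budget ≥ 18623 USD: 279213 ≥ 18623 is true
  PI h-index ≥ 74: 80 ≥ 74 is true
  project duration < 25 months: 33 < 25 is false
  NOT IRB approval obtained: no → true
  years since PhD ≥ 20 years: 23 ≥ 20 is true
  support letters ≥ 4: 6 ≥ 4 is true
  years since PhD ≥ 27 years: 23 ≥ 27 is false
  PI h-index > 5: 80 > 5 is true
  project duration ≤ 6 months: 33 ≤ 6 is false
Combine:
[1] true OR false = true
[2.1] NOT false = true
[2] true OR false OR false = true
[3] false OR true OR true = true
[4.2] NOT true = false
[4] true OR false = true
[5] false OR true = true
[6.1] NOT true = false
[6] false OR true OR false = true
[7.1] NOT true = false
[7] false OR false = false
[root] true AND true AND true AND true AND true AND true AND false = false
Overall: false → declined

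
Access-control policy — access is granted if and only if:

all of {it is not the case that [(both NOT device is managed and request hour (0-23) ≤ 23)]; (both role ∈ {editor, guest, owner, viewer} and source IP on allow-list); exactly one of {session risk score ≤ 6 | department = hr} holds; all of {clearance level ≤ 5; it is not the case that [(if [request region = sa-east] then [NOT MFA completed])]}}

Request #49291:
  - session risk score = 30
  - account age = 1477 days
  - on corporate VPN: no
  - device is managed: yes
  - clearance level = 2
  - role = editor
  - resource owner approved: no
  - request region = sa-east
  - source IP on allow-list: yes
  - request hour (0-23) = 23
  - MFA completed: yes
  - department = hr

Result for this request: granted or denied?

Atomic conditions:
  NOT device is managed: yes → false
  request hour (0-23) ≤ 23: 23 ≤ 23 is true
  role ∈ {editor, guest, owner, viewer}: editor is in the set → true
  source IP on allow-list: yes → true
  session risk score ≤ 6: 30 ≤ 6 is false
  department = hr: hr == hr is true
  clearance level ≤ 5: 2 ≤ 5 is true
  request region = sa-east: sa-east == sa-east is true
  NOT MFA completed: yes → false
Combine:
[1.1] false AND true = false
[1] NOT false = true
[2] true AND true = true
[3] exactly-one(false, true) = true
[4.2.1] true → false = false
[4.2] NOT false = true
[4] true AND true = true
[root] true AND true AND true AND true = true
Overall: true → granted

Granted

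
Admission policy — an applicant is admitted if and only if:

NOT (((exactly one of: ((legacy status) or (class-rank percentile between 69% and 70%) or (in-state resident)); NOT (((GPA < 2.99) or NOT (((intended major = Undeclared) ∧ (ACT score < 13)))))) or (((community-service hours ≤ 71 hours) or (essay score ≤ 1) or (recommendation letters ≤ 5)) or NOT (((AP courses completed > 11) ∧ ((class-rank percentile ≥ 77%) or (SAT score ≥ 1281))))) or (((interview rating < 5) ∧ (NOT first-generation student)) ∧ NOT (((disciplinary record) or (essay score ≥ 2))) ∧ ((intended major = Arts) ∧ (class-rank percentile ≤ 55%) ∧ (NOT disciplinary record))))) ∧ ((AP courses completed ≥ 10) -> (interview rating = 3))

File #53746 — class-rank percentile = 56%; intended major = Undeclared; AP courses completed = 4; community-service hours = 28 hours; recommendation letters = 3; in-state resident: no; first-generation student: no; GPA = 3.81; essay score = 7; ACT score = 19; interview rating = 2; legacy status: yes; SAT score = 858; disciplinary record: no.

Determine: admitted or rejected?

Rejected

Atomic conditions:
  legacy status: yes → true
  class-rank percentile between 69% and 70%: 56 in [69, 70] is false
  in-state resident: no → false
  GPA < 2.99: 3.81 < 2.99 is false
  intended major = Undeclared: Undeclared == Undeclared is true
  ACT score < 13: 19 < 13 is false
  community-service hours ≤ 71 hours: 28 ≤ 71 is true
  essay score ≤ 1: 7 ≤ 1 is false
  recommendation letters ≤ 5: 3 ≤ 5 is true
  AP courses completed > 11: 4 > 11 is false
  class-rank percentile ≥ 77%: 56 ≥ 77 is false
  SAT score ≥ 1281: 858 ≥ 1281 is false
  interview rating < 5: 2 < 5 is true
  NOT first-generation student: no → true
  disciplinary record: no → false
  essay score ≥ 2: 7 ≥ 2 is true
  intended major = Arts: Undeclared == Arts is false
  class-rank percentile ≤ 55%: 56 ≤ 55 is false
  NOT disciplinary record: no → true
  AP courses completed ≥ 10: 4 ≥ 10 is false
  interview rating = 3: 2 == 3 is false
Combine:
[1.1.1.1] true OR false OR false = true
[1.1.1.2.1.2.1] true AND false = false
[1.1.1.2.1.2] NOT false = true
[1.1.1.2.1] false OR true = true
[1.1.1.2] NOT true = false
[1.1.1] exactly-one(true, false) = true
[1.1.2.1] true OR false OR true = true
[1.1.2.2.1.2] false OR false = false
[1.1.2.2.1] false AND false = false
[1.1.2.2] NOT false = true
[1.1.2] true OR true = true
[1.1.3.1] true AND true = true
[1.1.3.2.1] false OR true = true
[1.1.3.2] NOT true = false
[1.1.3.3] false AND false AND true = false
[1.1.3] true AND false AND false = false
[1.1] true OR true OR false = true
[1] NOT true = false
[2] false → false (antecedent false ⇒ implication holds) = true
[root] false AND true = false
Overall: false → rejected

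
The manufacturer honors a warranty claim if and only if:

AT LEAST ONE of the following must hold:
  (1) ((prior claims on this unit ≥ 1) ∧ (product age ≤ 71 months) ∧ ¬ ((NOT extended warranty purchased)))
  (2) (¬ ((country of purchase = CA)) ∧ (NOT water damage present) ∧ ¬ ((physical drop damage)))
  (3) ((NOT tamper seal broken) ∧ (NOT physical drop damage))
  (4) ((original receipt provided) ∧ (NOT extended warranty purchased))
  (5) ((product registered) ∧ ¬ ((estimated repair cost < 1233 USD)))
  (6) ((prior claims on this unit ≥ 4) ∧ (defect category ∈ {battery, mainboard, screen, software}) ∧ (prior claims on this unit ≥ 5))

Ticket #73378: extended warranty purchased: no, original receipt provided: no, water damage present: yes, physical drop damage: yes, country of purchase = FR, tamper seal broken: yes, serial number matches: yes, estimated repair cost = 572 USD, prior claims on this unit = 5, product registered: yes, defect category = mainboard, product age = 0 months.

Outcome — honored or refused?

Atomic conditions:
  prior claims on this unit ≥ 1: 5 ≥ 1 is true
  product age ≤ 71 months: 0 ≤ 71 is true
  NOT extended warranty purchased: no → true
  country of purchase = CA: FR == CA is false
  NOT water damage present: yes → false
  physical drop damage: yes → true
  NOT tamper seal broken: yes → false
  NOT physical drop damage: yes → false
  original receipt provided: no → false
  product registered: yes → true
  estimated repair cost < 1233 USD: 572 < 1233 is true
  prior claims on this unit ≥ 4: 5 ≥ 4 is true
  defect category ∈ {battery, mainboard, screen, software}: mainboard is in the set → true
  prior claims on this unit ≥ 5: 5 ≥ 5 is true
Combine:
[1.3] NOT true = false
[1] true AND true AND false = false
[2.1] NOT false = true
[2.3] NOT true = false
[2] true AND false AND false = false
[3] false AND false = false
[4] false AND true = false
[5.2] NOT true = false
[5] true AND false = false
[6] true AND true AND true = true
[root] false OR false OR false OR false OR false OR true = true
Overall: true → honored

Honored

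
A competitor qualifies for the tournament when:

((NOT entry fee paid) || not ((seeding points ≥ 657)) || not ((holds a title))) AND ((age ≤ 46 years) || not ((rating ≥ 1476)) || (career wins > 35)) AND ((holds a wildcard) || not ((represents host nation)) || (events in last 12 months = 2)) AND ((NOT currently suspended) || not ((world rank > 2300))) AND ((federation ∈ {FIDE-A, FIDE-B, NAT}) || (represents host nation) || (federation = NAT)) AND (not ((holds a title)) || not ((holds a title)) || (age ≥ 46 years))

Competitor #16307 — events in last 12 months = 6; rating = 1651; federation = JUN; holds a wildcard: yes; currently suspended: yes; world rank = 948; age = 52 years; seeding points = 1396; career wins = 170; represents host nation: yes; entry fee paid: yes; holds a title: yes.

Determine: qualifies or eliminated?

Atomic conditions:
  NOT entry fee paid: yes → false
  seeding points ≥ 657: 1396 ≥ 657 is true
  holds a title: yes → true
  age ≤ 46 years: 52 ≤ 46 is false
  rating ≥ 1476: 1651 ≥ 1476 is true
  career wins > 35: 170 > 35 is true
  holds a wildcard: yes → true
  represents host nation: yes → true
  events in last 12 months = 2: 6 == 2 is false
  NOT currently suspended: yes → false
  world rank > 2300: 948 > 2300 is false
  federation ∈ {FIDE-A, FIDE-B, NAT}: JUN is not in the set → false
  federation = NAT: JUN == NAT is false
  age ≥ 46 years: 52 ≥ 46 is true
Combine:
[1.2] NOT true = false
[1.3] NOT true = false
[1] false OR false OR false = false
[2.2] NOT true = false
[2] false OR false OR true = true
[3.2] NOT true = false
[3] true OR false OR false = true
[4.2] NOT false = true
[4] false OR true = true
[5] false OR true OR false = true
[6.1] NOT true = false
[6.2] NOT true = false
[6] false OR false OR true = true
[root] false AND true AND true AND true AND true AND true = false
Overall: false → eliminated

Eliminated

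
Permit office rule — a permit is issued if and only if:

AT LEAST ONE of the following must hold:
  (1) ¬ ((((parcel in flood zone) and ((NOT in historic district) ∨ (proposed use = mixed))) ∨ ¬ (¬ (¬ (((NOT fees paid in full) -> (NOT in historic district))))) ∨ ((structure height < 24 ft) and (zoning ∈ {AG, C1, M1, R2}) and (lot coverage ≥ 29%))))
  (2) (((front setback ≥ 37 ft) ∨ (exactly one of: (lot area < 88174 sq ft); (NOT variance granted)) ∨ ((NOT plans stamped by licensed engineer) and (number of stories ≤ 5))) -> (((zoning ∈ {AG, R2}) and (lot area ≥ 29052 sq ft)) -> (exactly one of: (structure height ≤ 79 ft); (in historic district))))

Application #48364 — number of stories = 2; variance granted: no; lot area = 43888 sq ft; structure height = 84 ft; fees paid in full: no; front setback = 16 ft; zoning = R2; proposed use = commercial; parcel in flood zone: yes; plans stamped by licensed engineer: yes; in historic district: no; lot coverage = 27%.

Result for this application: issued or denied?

Issued

Atomic conditions:
  parcel in flood zone: yes → true
  NOT in historic district: no → true
  proposed use = mixed: commercial == mixed is false
  NOT fees paid in full: no → true
  structure height < 24 ft: 84 < 24 is false
  zoning ∈ {AG, C1, M1, R2}: R2 is in the set → true
  lot coverage ≥ 29%: 27 ≥ 29 is false
  front setback ≥ 37 ft: 16 ≥ 37 is false
  lot area < 88174 sq ft: 43888 < 88174 is true
  NOT variance granted: no → true
  NOT plans stamped by licensed engineer: yes → false
  number of stories ≤ 5: 2 ≤ 5 is true
  zoning ∈ {AG, R2}: R2 is in the set → true
  lot area ≥ 29052 sq ft: 43888 ≥ 29052 is true
  structure height ≤ 79 ft: 84 ≤ 79 is false
  in historic district: no → false
Combine:
[1.1.1.2] true OR false = true
[1.1.1] true AND true = true
[1.1.2.1.1.1] true → true = true
[1.1.2.1.1] NOT true = false
[1.1.2.1] NOT false = true
[1.1.2] NOT true = false
[1.1.3] false AND true AND false = false
[1.1] true OR false OR false = true
[1] NOT true = false
[2.1.2] exactly-one(true, true) = false
[2.1.3] false AND true = false
[2.1] false OR false OR false = false
[2.2.1] true AND true = true
[2.2.2] exactly-one(false, false) = false
[2.2] true → false = false
[2] false → false (antecedent false ⇒ implication holds) = true
[root] false OR true = true
Overall: true → issued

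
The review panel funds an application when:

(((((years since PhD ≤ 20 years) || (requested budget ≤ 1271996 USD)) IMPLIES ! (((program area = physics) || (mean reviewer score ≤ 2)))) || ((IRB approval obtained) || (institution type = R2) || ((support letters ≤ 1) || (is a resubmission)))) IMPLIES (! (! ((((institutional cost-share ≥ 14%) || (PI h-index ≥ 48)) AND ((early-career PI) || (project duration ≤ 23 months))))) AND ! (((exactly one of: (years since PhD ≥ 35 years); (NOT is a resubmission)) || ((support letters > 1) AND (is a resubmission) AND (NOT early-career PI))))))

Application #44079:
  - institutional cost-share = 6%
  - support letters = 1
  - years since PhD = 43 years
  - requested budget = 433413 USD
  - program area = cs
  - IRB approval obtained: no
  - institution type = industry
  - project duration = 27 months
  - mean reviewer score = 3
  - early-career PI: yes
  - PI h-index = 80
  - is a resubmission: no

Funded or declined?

Funded

Atomic conditions:
  years since PhD ≤ 20 years: 43 ≤ 20 is false
  requested budget ≤ 1271996 USD: 433413 ≤ 1271996 is true
  program area = physics: cs == physics is false
  mean reviewer score ≤ 2: 3 ≤ 2 is false
  IRB approval obtained: no → false
  institution type = R2: industry == R2 is false
  support letters ≤ 1: 1 ≤ 1 is true
  is a resubmission: no → false
  institutional cost-share ≥ 14%: 6 ≥ 14 is false
  PI h-index ≥ 48: 80 ≥ 48 is true
  early-career PI: yes → true
  project duration ≤ 23 months: 27 ≤ 23 is false
  years since PhD ≥ 35 years: 43 ≥ 35 is true
  NOT is a resubmission: no → true
  support letters > 1: 1 > 1 is false
  NOT early-career PI: yes → false
Combine:
[1.1.1] false OR true = true
[1.1.2.1] false OR false = false
[1.1.2] NOT false = true
[1.1] true → true = true
[1.2.3] true OR false = true
[1.2] false OR false OR true = true
[1] true OR true = true
[2.1.1.1.1] false OR true = true
[2.1.1.1.2] true OR false = true
[2.1.1.1] true AND true = true
[2.1.1] NOT true = false
[2.1] NOT false = true
[2.2.1.1] exactly-one(true, true) = false
[2.2.1.2] false AND false AND false = false
[2.2.1] false OR false = false
[2.2] NOT false = true
[2] true AND true = true
[root] true → true = true
Overall: true → funded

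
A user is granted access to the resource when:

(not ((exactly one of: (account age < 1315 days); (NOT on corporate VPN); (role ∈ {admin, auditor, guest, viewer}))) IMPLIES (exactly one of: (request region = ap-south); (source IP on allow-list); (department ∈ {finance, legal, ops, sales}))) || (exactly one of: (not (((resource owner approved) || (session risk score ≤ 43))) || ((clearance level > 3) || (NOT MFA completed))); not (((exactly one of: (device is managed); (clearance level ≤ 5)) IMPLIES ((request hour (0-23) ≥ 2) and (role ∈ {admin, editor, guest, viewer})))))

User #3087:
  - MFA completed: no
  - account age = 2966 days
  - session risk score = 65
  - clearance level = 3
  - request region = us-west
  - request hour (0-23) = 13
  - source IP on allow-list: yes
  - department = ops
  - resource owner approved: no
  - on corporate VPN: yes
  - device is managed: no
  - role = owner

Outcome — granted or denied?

Atomic conditions:
  account age < 1315 days: 2966 < 1315 is false
  NOT on corporate VPN: yes → false
  role ∈ {admin, auditor, guest, viewer}: owner is not in the set → false
  request region = ap-south: us-west == ap-south is false
  source IP on allow-list: yes → true
  department ∈ {finance, legal, ops, sales}: ops is in the set → true
  resource owner approved: no → false
  session risk score ≤ 43: 65 ≤ 43 is false
  clearance level > 3: 3 > 3 is false
  NOT MFA completed: no → true
  device is managed: no → false
  clearance level ≤ 5: 3 ≤ 5 is true
  request hour (0-23) ≥ 2: 13 ≥ 2 is true
  role ∈ {admin, editor, guest, viewer}: owner is not in the set → false
Combine:
[1.1.1] exactly-one(false, false, false) = false
[1.1] NOT false = true
[1.2] exactly-one(false, true, true) = false
[1] true → false = false
[2.1.1.1] false OR false = false
[2.1.1] NOT false = true
[2.1.2] false OR true = true
[2.1] true OR true = true
[2.2.1.1] exactly-one(false, true) = true
[2.2.1.2] true AND false = false
[2.2.1] true → false = false
[2.2] NOT false = true
[2] exactly-one(true, true) = false
[root] false OR false = false
Overall: false → denied

Denied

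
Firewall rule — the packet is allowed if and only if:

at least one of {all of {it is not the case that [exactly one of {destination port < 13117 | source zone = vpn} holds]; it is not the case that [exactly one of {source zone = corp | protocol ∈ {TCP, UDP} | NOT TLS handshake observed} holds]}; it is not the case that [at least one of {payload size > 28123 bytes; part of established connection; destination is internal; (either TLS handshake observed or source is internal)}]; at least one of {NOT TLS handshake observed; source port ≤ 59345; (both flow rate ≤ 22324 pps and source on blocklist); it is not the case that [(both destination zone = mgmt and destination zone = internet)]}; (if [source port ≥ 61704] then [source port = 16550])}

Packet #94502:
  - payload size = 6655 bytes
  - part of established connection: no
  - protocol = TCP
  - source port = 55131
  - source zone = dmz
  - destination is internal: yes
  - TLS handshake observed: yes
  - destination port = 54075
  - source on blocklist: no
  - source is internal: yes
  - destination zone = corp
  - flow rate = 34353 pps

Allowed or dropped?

Allowed

Atomic conditions:
  destination port < 13117: 54075 < 13117 is false
  source zone = vpn: dmz == vpn is false
  source zone = corp: dmz == corp is false
  protocol ∈ {TCP, UDP}: TCP is in the set → true
  NOT TLS handshake observed: yes → false
  payload size > 28123 bytes: 6655 > 28123 is false
  part of established connection: no → false
  destination is internal: yes → true
  TLS handshake observed: yes → true
  source is internal: yes → true
  source port ≤ 59345: 55131 ≤ 59345 is true
  flow rate ≤ 22324 pps: 34353 ≤ 22324 is false
  source on blocklist: no → false
  destination zone = mgmt: corp == mgmt is false
  destination zone = internet: corp == internet is false
  source port ≥ 61704: 55131 ≥ 61704 is false
  source port = 16550: 55131 == 16550 is false
Combine:
[1.1.1] exactly-one(false, false) = false
[1.1] NOT false = true
[1.2.1] exactly-one(false, true, false) = true
[1.2] NOT true = false
[1] true AND false = false
[2.1.4] true OR true = true
[2.1] false OR false OR true OR true = true
[2] NOT true = false
[3.3] false AND false = false
[3.4.1] false AND false = false
[3.4] NOT false = true
[3] false OR true OR false OR true = true
[4] false → false (antecedent false ⇒ implication holds) = true
[root] false OR false OR true OR true = true
Overall: true → allowed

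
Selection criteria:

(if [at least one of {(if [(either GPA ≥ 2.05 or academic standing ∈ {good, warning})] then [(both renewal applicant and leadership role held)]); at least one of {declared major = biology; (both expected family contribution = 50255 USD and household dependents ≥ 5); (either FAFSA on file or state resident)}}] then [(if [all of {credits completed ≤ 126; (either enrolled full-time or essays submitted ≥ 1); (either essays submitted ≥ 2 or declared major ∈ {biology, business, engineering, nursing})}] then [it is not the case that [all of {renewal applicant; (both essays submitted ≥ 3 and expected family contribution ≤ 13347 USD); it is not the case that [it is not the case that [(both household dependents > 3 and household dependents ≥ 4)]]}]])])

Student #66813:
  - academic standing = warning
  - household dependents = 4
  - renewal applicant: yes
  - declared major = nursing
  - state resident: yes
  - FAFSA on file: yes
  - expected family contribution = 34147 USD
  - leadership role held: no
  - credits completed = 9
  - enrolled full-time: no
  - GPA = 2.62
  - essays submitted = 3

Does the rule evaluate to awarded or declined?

Awarded

Atomic conditions:
  GPA ≥ 2.05: 2.62 ≥ 2.05 is true
  academic standing ∈ {good, warning}: warning is in the set → true
  renewal applicant: yes → true
  leadership role held: no → false
  declared major = biology: nursing == biology is false
  expected family contribution = 50255 USD: 34147 == 50255 is false
  household dependents ≥ 5: 4 ≥ 5 is false
  FAFSA on file: yes → true
  state resident: yes → true
  credits completed ≤ 126: 9 ≤ 126 is true
  enrolled full-time: no → false
  essays submitted ≥ 1: 3 ≥ 1 is true
  essays submitted ≥ 2: 3 ≥ 2 is true
  declared major ∈ {biology, business, engineering, nursing}: nursing is in the set → true
  essays submitted ≥ 3: 3 ≥ 3 is true
  expected family contribution ≤ 13347 USD: 34147 ≤ 13347 is false
  household dependents > 3: 4 > 3 is true
  household dependents ≥ 4: 4 ≥ 4 is true
Combine:
[1.1.1] true OR true = true
[1.1.2] true AND false = false
[1.1] true → false = false
[1.2.2] false AND false = false
[1.2.3] true OR true = true
[1.2] false OR false OR true = true
[1] false OR true = true
[2.1.2] false OR true = true
[2.1.3] true OR true = true
[2.1] true AND true AND true = true
[2.2.1.2] true AND false = false
[2.2.1.3.1.1] true AND true = true
[2.2.1.3.1] NOT true = false
[2.2.1.3] NOT false = true
[2.2.1] true AND false AND true = false
[2.2] NOT false = true
[2] true → true = true
[root] true → true = true
Overall: true → awarded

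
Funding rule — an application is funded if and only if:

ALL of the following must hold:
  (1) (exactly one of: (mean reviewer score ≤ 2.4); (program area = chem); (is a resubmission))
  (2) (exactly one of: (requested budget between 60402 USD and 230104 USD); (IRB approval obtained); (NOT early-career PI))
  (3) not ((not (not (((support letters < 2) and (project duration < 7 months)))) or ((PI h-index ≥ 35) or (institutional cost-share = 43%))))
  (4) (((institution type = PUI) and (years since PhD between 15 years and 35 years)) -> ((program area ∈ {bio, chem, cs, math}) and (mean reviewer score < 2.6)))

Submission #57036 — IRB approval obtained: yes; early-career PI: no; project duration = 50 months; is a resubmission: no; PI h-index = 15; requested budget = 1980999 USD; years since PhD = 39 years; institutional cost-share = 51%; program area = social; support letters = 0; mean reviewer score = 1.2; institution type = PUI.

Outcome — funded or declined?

Declined

Atomic conditions:
  mean reviewer score ≤ 2.4: 1.2 ≤ 2.4 is true
  program area = chem: social == chem is false
  is a resubmission: no → false
  requested budget between 60402 USD and 230104 USD: 1980999 in [60402, 230104] is false
  IRB approval obtained: yes → true
  NOT early-career PI: no → true
  support letters < 2: 0 < 2 is true
  project duration < 7 months: 50 < 7 is false
  PI h-index ≥ 35: 15 ≥ 35 is false
  institutional cost-share = 43%: 51 == 43 is false
  institution type = PUI: PUI == PUI is true
  years since PhD between 15 years and 35 years: 39 in [15, 35] is false
  program area ∈ {bio, chem, cs, math}: social is not in the set → false
  mean reviewer score < 2.6: 1.2 < 2.6 is true
Combine:
[1] exactly-one(true, false, false) = true
[2] exactly-one(false, true, true) = false
[3.1.1.1.1] true AND false = false
[3.1.1.1] NOT false = true
[3.1.1] NOT true = false
[3.1.2] false OR false = false
[3.1] false OR false = false
[3] NOT false = true
[4.1] true AND false = false
[4.2] false AND true = false
[4] false → false (antecedent false ⇒ implication holds) = true
[root] true AND false AND true AND true = false
Overall: false → declined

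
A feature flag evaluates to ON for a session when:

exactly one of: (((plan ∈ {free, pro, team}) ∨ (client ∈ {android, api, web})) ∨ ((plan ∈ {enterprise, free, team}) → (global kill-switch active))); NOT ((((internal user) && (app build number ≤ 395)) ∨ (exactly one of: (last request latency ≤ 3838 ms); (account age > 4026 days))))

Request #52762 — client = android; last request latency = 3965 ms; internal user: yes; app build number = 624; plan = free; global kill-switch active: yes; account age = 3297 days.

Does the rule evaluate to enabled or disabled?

Disabled

Atomic conditions:
  plan ∈ {free, pro, team}: free is in the set → true
  client ∈ {android, api, web}: android is in the set → true
  plan ∈ {enterprise, free, team}: free is in the set → true
  global kill-switch active: yes → true
  internal user: yes → true
  app build number ≤ 395: 624 ≤ 395 is false
  last request latency ≤ 3838 ms: 3965 ≤ 3838 is false
  account age > 4026 days: 3297 > 4026 is false
Combine:
[1.1] true OR true = true
[1.2] true → true = true
[1] true OR true = true
[2.1.1] true AND false = false
[2.1.2] exactly-one(false, false) = false
[2.1] false OR false = false
[2] NOT false = true
[root] exactly-one(true, true) = false
Overall: false → disabled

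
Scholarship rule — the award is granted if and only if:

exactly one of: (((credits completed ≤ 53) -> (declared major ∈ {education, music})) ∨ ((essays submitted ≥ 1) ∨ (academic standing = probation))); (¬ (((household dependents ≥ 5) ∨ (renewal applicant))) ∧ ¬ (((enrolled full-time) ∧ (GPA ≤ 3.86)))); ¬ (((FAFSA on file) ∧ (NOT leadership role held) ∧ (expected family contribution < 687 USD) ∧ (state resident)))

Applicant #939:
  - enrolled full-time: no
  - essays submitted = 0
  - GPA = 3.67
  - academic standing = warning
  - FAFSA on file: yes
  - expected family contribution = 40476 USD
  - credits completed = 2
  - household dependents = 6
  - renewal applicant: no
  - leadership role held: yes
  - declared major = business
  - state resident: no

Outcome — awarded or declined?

Awarded

Atomic conditions:
  credits completed ≤ 53: 2 ≤ 53 is true
  declared major ∈ {education, music}: business is not in the set → false
  essays submitted ≥ 1: 0 ≥ 1 is false
  academic standing = probation: warning == probation is false
  household dependents ≥ 5: 6 ≥ 5 is true
  renewal applicant: no → false
  enrolled full-time: no → false
  GPA ≤ 3.86: 3.67 ≤ 3.86 is true
  FAFSA on file: yes → true
  NOT leadership role held: yes → false
  expected family contribution < 687 USD: 40476 < 687 is false
  state resident: no → false
Combine:
[1.1] true → false = false
[1.2] false OR false = false
[1] false OR false = false
[2.1.1] true OR false = true
[2.1] NOT true = false
[2.2.1] false AND true = false
[2.2] NOT false = true
[2] false AND true = false
[3.1] true AND false AND false AND false = false
[3] NOT false = true
[root] exactly-one(false, false, true) = true
Overall: true → awarded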